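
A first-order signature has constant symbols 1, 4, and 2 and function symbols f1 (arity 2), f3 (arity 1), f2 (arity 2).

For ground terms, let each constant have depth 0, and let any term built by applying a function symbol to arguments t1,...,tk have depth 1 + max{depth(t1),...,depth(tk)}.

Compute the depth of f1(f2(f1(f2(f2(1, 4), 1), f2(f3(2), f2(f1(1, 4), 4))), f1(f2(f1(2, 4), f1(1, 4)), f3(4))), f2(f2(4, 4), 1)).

depth(f2(1, 4)) = 1 + max(0, 0) = 1
depth(f2(f2(1, 4), 1)) = 1 + max(1, 0) = 2
depth(f3(2)) = 1 + depth(2) = 1 + 0 = 1
depth(f1(1, 4)) = 1 + max(0, 0) = 1
depth(f2(f1(1, 4), 4)) = 1 + max(1, 0) = 2
depth(f2(f3(2), f2(f1(1, 4), 4))) = 1 + max(1, 2) = 3
depth(f1(f2(f2(1, 4), 1), f2(f3(2), f2(f1(1, 4), 4)))) = 1 + max(2, 3) = 4
depth(f1(2, 4)) = 1 + max(0, 0) = 1
depth(f2(f1(2, 4), f1(1, 4))) = 1 + max(1, 1) = 2
depth(f3(4)) = 1 + depth(4) = 1 + 0 = 1
depth(f1(f2(f1(2, 4), f1(1, 4)), f3(4))) = 1 + max(2, 1) = 3
depth(f2(f1(f2(f2(1, 4), 1), f2(f3(2), f2(f1(1, 4), 4))), f1(f2(f1(2, 4), f1(1, 4)), f3(4)))) = 1 + max(4, 3) = 5
depth(f2(4, 4)) = 1 + max(0, 0) = 1
depth(f2(f2(4, 4), 1)) = 1 + max(1, 0) = 2
depth(f1(f2(f1(f2(f2(1, 4), 1), f2(f3(2), f2(f1(1, 4), 4))), f1(f2(f1(2, 4), f1(1, 4)), f3(4))), f2(f2(4, 4), 1))) = 1 + max(5, 2) = 6

6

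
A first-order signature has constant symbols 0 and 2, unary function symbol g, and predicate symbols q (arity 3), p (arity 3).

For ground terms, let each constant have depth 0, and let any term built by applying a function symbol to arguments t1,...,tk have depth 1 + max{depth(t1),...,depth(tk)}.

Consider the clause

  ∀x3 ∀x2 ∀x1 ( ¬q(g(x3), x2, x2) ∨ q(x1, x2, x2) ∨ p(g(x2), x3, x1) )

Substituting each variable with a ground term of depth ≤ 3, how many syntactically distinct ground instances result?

Ground terms of depth ≤ 3:
  Write N_k for the number of ground terms of depth ≤ k. A term of depth ≤ k is either a constant or a function symbol applied to arguments of depth ≤ k−1, so N_k = 2 + N_{k-1}.
  N_0 = 2
  N_1 = 2 + 2 = 4
  N_2 = 2 + 4 = 6
  N_3 = 2 + 6 = 8
  Explicitly: 0, 2, g(0), g(2), g(g(0)), g(g(2)), g(g(g(0))), g(g(g(2))).
So there are 8 ground terms available for substitution.
There are 3 variables to instantiate (x3, x2, x1), each occurring in at least one literal, so different choices give different ground instances.
Number of ground instances = 8^3 = 512.

512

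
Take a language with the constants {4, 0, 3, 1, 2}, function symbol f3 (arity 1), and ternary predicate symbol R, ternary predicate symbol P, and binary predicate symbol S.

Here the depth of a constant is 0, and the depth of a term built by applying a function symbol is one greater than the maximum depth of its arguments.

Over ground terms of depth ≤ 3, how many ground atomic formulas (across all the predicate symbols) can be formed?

First count ground terms of depth ≤ 3.
Let N_k = |{terms of depth ≤ k}|. Then N_0 = 5 and N_k = 5 + N_{k-1} for k ≥ 1 (one summand per function symbol, arity giving the exponent).
N_0 = 5
N_1 = 5 + 5 = 10
N_2 = 5 + 10 = 15
N_3 = 5 + 15 = 20
So |H| = 20.
A ground atom is a predicate applied to a tuple of terms from H, so the count is the sum over predicates of |H|^arity:
  R: 20^3 = 8000;  P: 20^3 = 8000;  S: 20^2 = 400
Total ground atoms: 8000 + 8000 + 400 = 16400.

16400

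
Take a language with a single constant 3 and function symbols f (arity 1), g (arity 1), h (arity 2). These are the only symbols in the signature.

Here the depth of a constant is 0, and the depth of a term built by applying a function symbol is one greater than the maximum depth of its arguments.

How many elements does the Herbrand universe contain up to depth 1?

Count level by level. With function symbols f/1, g/1, h/2, the terms of depth ≤ k are the 1 constant together with each function applied to depth-≤(k−1) tuples, so N_k = 1 + N_{k-1} + N_{k-1} + N_{k-1}^2.
N_0 = 1
N_1 = 1 + 1 + 1 + 1^2 = 4

4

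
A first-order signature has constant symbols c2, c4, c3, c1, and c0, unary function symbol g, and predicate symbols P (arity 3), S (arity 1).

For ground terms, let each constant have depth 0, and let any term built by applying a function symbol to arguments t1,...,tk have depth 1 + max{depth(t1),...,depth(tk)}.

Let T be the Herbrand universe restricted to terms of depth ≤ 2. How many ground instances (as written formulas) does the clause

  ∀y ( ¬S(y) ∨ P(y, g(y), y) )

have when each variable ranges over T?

15

Ground terms of depth ≤ 2:
  Count level by level. With function symbols g/1, the terms of depth ≤ k are the 5 constants together with each function applied to depth-≤(k−1) tuples, so N_k = 5 + N_{k-1}.
  N_0 = 5
  N_1 = 5 + 5 = 10
  N_2 = 5 + 10 = 15
So there are 15 ground terms available for substitution.
The clause has 1 distinct variable (y), which appears in the body. In the free term algebra distinct substitutions yield syntactically distinct ground instances.
Number of ground instances = 15.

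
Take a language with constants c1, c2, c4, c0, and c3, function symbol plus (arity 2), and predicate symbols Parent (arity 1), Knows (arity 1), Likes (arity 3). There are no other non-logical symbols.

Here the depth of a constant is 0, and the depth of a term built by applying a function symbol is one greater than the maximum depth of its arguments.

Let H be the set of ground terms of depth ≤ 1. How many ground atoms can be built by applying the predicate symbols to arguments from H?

27060

First count ground terms of depth ≤ 1.
Count level by level. With function symbols plus/2, the terms of depth ≤ k are the 5 constants together with each function applied to depth-≤(k−1) tuples, so N_k = 5 + N_{k-1}^2.
N_0 = 5
N_1 = 5 + 5^2 = 30
So |H| = 30.
Each predicate of arity r yields |H|^r ground atoms (one per choice of an r-tuple from H):
  Parent: 30;  Knows: 30;  Likes: 30^3 = 27000
Total ground atoms: 30 + 30 + 27000 = 27060.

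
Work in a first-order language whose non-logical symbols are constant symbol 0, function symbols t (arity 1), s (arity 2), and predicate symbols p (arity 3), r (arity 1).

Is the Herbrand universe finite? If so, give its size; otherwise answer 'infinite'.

infinite

The signature has at least one function symbol (t, arity 1) and at least one constant (0).
Iterating t gives infinitely many distinct ground terms: 0, t(0), t(t(0)), ...
So the Herbrand universe is infinite.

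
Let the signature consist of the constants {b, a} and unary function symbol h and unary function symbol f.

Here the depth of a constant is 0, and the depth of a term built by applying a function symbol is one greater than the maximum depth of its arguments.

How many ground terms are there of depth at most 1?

Let N_k count ground terms of depth at most k. Each non-constant term of depth ≤ k is some function symbol applied to depth-≤(k−1) arguments, giving N_k = 2 + N_{k-1} + N_{k-1}.
N_0 = 2
N_1 = 2 + 2 + 2 = 6
Explicitly: b, a, h(b), h(a), f(b), f(a).

6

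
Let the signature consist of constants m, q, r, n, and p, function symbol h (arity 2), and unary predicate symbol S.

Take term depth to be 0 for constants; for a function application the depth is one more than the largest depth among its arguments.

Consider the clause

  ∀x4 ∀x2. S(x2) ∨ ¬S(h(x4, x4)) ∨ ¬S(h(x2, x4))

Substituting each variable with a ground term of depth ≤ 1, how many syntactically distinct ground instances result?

900

Ground terms of depth ≤ 1:
  If N_k denotes the number of depth-≤k ground terms, the 5 constants give N_0 = 5, and each function symbol of arity r contributes N_{k-1}^r new terms at level k: N_k = 5 + N_{k-1}^2.
  N_0 = 5
  N_1 = 5 + 5^2 = 30
So there are 30 ground terms available for substitution.
The clause has 2 distinct variables (x4, x2), each appearing in the body. In the free term algebra distinct substitutions yield syntactically distinct ground instances.
Number of ground instances = 30^2 = 900.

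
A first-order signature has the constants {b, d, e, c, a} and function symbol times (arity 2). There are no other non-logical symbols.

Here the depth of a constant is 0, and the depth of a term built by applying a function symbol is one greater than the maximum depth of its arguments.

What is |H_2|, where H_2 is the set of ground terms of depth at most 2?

Count level by level. With function symbols times/2, the terms of depth ≤ k are the 5 constants together with each function applied to depth-≤(k−1) tuples, so N_k = 5 + N_{k-1}^2.
N_0 = 5
N_1 = 5 + 5^2 = 30
N_2 = 5 + 30^2 = 905

905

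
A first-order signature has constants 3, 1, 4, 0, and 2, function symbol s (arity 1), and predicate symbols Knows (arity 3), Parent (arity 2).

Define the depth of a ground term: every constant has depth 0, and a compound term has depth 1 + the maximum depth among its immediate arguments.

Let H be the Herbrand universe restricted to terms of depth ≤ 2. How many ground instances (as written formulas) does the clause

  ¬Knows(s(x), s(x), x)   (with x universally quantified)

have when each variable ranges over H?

Ground terms of depth ≤ 2:
  Let N_k = |{terms of depth ≤ k}|. Then N_0 = 5 and N_k = 5 + N_{k-1} for k ≥ 1 (one summand per function symbol, arity giving the exponent).
  N_0 = 5
  N_1 = 5 + 5 = 10
  N_2 = 5 + 10 = 15
So there are 15 ground terms available for substitution.
There is 1 variable to instantiate (x),  occurring in at least one literal, so different choices give different ground instances.
Number of ground instances = 15.

15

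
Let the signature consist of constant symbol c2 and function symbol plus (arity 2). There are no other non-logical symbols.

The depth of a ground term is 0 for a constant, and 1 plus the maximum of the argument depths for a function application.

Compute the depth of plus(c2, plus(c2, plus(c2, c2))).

3

depth(plus(c2, c2)) = 1 + max(0, 0) = 1
depth(plus(c2, plus(c2, c2))) = 1 + max(0, 1) = 2
depth(plus(c2, plus(c2, plus(c2, c2)))) = 1 + max(0, 2) = 3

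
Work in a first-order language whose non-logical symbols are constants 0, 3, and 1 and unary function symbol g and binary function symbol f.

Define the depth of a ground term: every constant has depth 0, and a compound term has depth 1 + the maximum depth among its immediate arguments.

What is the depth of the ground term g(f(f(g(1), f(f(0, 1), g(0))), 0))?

depth(g(1)) = 1 + depth(1) = 1 + 0 = 1
depth(f(0, 1)) = 1 + max(0, 0) = 1
depth(g(0)) = 1 + depth(0) = 1 + 0 = 1
depth(f(f(0, 1), g(0))) = 1 + max(1, 1) = 2
depth(f(g(1), f(f(0, 1), g(0)))) = 1 + max(1, 2) = 3
depth(f(f(g(1), f(f(0, 1), g(0))), 0)) = 1 + max(3, 0) = 4
depth(g(f(f(g(1), f(f(0, 1), g(0))), 0))) = 1 + depth(f(f(g(1), f(f(0, 1), g(0))), 0)) = 1 + 4 = 5

5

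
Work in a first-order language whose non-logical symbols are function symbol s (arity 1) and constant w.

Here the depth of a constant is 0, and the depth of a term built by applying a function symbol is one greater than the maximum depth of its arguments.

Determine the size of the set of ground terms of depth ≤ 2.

Let N_k = |{terms of depth ≤ k}|. Then N_0 = 1 and N_k = 1 + N_{k-1} for k ≥ 1 (one summand per function symbol, arity giving the exponent).
N_0 = 1
N_1 = 1 + 1 = 2
N_2 = 1 + 2 = 3

3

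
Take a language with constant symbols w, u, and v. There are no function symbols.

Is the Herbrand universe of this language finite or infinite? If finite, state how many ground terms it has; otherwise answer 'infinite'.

There are no function symbols, so every ground term is one of the 3 constants.
The Herbrand universe is {w, u, v}, which is finite with 3 elements.

3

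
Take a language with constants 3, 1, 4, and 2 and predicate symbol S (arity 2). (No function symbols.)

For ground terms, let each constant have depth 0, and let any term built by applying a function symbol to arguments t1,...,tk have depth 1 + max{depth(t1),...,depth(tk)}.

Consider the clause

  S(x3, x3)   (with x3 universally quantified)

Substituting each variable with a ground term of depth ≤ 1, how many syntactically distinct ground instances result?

Ground terms of depth ≤ 1:
  With no function symbols every ground term is a constant, so there are exactly 4 ground terms at every depth bound.
  N_0 = 4
  N_1 = 4
So there are 4 ground terms available for substitution.
The body mentions the single quantified variable x3; since ground terms form a free algebra, no two substitutions collapse to the same formula.
Number of ground instances = 4.

4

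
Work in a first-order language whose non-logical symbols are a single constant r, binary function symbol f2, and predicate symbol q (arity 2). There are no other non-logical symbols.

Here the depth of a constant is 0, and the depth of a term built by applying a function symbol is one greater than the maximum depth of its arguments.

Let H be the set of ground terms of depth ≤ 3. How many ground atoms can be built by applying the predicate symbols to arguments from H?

First count ground terms of depth ≤ 3.
Let N_k count ground terms of depth at most k. Each non-constant term of depth ≤ k is some function symbol applied to depth-≤(k−1) arguments, giving N_k = 1 + N_{k-1}^2.
N_0 = 1
N_1 = 1 + 1^2 = 2
N_2 = 1 + 2^2 = 5
N_3 = 1 + 5^2 = 26
So |H| = 26.
Ground atoms are formed by filling each argument slot of a predicate with a term from H, so an r-ary predicate gives |H|^r atoms:
  q: 26^2 = 676
Total ground atoms: 676.

676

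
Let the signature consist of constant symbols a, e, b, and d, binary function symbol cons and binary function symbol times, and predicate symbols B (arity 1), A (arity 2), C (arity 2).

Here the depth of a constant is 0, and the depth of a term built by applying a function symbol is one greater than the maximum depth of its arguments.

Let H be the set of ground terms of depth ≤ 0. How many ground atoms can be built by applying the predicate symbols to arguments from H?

First count ground terms of depth ≤ 0.
If N_k denotes the number of depth-≤k ground terms, the 4 constants give N_0 = 4, and each function symbol of arity r contributes N_{k-1}^r new terms at level k: N_k = 4 + N_{k-1}^2 + N_{k-1}^2.
N_0 = 4
Explicitly: a, e, b, d.
So |H| = 4.
Each predicate of arity r yields |H|^r ground atoms (one per choice of an r-tuple from H):
  B: 4;  A: 4^2 = 16;  C: 4^2 = 16
Total ground atoms: 4 + 16 + 16 = 36.

36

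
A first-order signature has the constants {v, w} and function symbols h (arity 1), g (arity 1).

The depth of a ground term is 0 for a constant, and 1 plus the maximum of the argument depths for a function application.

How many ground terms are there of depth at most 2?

14

Count level by level. With function symbols h/1, g/1, the terms of depth ≤ k are the 2 constants together with each function applied to depth-≤(k−1) tuples, so N_k = 2 + N_{k-1} + N_{k-1}.
N_0 = 2
N_1 = 2 + 2 + 2 = 6
N_2 = 2 + 6 + 6 = 14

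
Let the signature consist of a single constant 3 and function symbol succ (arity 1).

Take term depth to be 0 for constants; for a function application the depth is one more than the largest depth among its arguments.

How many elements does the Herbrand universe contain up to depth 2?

3

Count level by level. With function symbols succ/1, the terms of depth ≤ k are the 1 constant together with each function applied to depth-≤(k−1) tuples, so N_k = 1 + N_{k-1}.
N_0 = 1
N_1 = 1 + 1 = 2
N_2 = 1 + 2 = 3
Explicitly: 3, succ(3), succ(succ(3)).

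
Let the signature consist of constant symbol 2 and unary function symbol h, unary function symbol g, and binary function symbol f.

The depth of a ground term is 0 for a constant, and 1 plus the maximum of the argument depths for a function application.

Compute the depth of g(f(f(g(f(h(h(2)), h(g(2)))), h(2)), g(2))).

depth(h(2)) = 1 + depth(2) = 1 + 0 = 1
depth(h(h(2))) = 1 + depth(h(2)) = 1 + 1 = 2
depth(g(2)) = 1 + depth(2) = 1 + 0 = 1
depth(h(g(2))) = 1 + depth(g(2)) = 1 + 1 = 2
depth(f(h(h(2)), h(g(2)))) = 1 + max(2, 2) = 3
depth(g(f(h(h(2)), h(g(2))))) = 1 + depth(f(h(h(2)), h(g(2)))) = 1 + 3 = 4
depth(f(g(f(h(h(2)), h(g(2)))), h(2))) = 1 + max(4, 1) = 5
depth(f(f(g(f(h(h(2)), h(g(2)))), h(2)), g(2))) = 1 + max(5, 1) = 6
depth(g(f(f(g(f(h(h(2)), h(g(2)))), h(2)), g(2)))) = 1 + depth(f(f(g(f(h(h(2)), h(g(2)))), h(2)), g(2))) = 1 + 6 = 7

7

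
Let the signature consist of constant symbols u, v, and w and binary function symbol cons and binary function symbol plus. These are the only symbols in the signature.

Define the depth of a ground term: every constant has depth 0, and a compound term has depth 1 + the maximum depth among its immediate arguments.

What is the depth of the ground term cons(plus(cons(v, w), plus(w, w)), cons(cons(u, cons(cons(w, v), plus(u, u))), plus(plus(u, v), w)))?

depth(cons(v, w)) = 1 + max(0, 0) = 1
depth(plus(w, w)) = 1 + max(0, 0) = 1
depth(plus(cons(v, w), plus(w, w))) = 1 + max(1, 1) = 2
depth(cons(w, v)) = 1 + max(0, 0) = 1
depth(plus(u, u)) = 1 + max(0, 0) = 1
depth(cons(cons(w, v), plus(u, u))) = 1 + max(1, 1) = 2
depth(cons(u, cons(cons(w, v), plus(u, u)))) = 1 + max(0, 2) = 3
depth(plus(u, v)) = 1 + max(0, 0) = 1
depth(plus(plus(u, v), w)) = 1 + max(1, 0) = 2
depth(cons(cons(u, cons(cons(w, v), plus(u, u))), plus(plus(u, v), w))) = 1 + max(3, 2) = 4
depth(cons(plus(cons(v, w), plus(w, w)), cons(cons(u, cons(cons(w, v), plus(u, u))), plus(plus(u, v), w)))) = 1 + max(2, 4) = 5

5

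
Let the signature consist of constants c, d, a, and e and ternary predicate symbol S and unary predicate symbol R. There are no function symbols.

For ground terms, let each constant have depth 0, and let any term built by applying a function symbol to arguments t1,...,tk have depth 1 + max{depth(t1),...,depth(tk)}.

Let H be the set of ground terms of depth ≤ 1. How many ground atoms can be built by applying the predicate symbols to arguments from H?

68

First count ground terms of depth ≤ 1.
With no function symbols every ground term is a constant, so there are exactly 4 ground terms at every depth bound.
N_0 = 4
N_1 = 4
Explicitly: c, d, a, e.
So |H| = 4.
Each predicate of arity r yields |H|^r ground atoms (one per choice of an r-tuple from H):
  S: 4^3 = 64;  R: 4
Total ground atoms: 64 + 4 = 68.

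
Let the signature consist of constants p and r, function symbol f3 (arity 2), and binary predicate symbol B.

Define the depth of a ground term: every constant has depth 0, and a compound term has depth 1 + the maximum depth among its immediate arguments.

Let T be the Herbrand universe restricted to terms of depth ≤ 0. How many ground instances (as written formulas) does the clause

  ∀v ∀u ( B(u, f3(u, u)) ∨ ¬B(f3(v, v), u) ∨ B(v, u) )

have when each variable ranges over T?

Ground terms of depth ≤ 0:
  Let N_k = |{terms of depth ≤ k}|. Then N_0 = 2 and N_k = 2 + N_{k-1}^2 for k ≥ 1 (one summand per function symbol, arity giving the exponent).
  N_0 = 2
So there are 2 ground terms available for substitution.
There are 2 variables to instantiate (v, u), each occurring in at least one literal, so different choices give different ground instances.
Number of ground instances = 2^2 = 4.

4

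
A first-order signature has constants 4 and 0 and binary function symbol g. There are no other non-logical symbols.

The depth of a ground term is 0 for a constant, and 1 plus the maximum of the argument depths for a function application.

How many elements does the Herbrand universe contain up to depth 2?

38

Let N_k = |{terms of depth ≤ k}|. Then N_0 = 2 and N_k = 2 + N_{k-1}^2 for k ≥ 1 (one summand per function symbol, arity giving the exponent).
N_0 = 2
N_1 = 2 + 2^2 = 6
N_2 = 2 + 6^2 = 38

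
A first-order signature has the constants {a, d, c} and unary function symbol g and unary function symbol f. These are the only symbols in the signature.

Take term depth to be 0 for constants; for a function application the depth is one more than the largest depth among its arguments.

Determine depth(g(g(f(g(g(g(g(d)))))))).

7

depth(g(d)) = 1 + depth(d) = 1 + 0 = 1
depth(g(g(d))) = 1 + depth(g(d)) = 1 + 1 = 2
depth(g(g(g(d)))) = 1 + depth(g(g(d))) = 1 + 2 = 3
depth(g(g(g(g(d))))) = 1 + depth(g(g(g(d)))) = 1 + 3 = 4
depth(f(g(g(g(g(d)))))) = 1 + depth(g(g(g(g(d))))) = 1 + 4 = 5
depth(g(f(g(g(g(g(d))))))) = 1 + depth(f(g(g(g(g(d)))))) = 1 + 5 = 6
depth(g(g(f(g(g(g(g(d)))))))) = 1 + depth(g(f(g(g(g(g(d))))))) = 1 + 6 = 7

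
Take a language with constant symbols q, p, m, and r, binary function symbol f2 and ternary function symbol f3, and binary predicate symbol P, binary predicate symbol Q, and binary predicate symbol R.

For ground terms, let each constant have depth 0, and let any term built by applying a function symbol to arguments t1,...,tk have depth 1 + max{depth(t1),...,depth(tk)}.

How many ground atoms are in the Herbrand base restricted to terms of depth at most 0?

48

First count ground terms of depth ≤ 0.
If N_k denotes the number of depth-≤k ground terms, the 4 constants give N_0 = 4, and each function symbol of arity r contributes N_{k-1}^r new terms at level k: N_k = 4 + N_{k-1}^2 + N_{k-1}^3.
N_0 = 4
So |H| = 4.
Each predicate of arity r yields |H|^r ground atoms (one per choice of an r-tuple from H):
  P: 4^2 = 16;  Q: 4^2 = 16;  R: 4^2 = 16
Total ground atoms: 16 + 16 + 16 = 48.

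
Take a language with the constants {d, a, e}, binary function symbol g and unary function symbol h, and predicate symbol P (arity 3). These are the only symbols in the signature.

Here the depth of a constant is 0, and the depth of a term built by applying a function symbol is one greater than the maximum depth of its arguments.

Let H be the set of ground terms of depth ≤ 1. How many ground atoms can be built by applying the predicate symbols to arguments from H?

First count ground terms of depth ≤ 1.
Let N_k count ground terms of depth at most k. Each non-constant term of depth ≤ k is some function symbol applied to depth-≤(k−1) arguments, giving N_k = 3 + N_{k-1}^2 + N_{k-1}.
N_0 = 3
N_1 = 3 + 3^2 + 3 = 15
So |H| = 15.
Each predicate of arity r yields |H|^r ground atoms (one per choice of an r-tuple from H):
  P: 15^3 = 3375
Total ground atoms: 3375.

3375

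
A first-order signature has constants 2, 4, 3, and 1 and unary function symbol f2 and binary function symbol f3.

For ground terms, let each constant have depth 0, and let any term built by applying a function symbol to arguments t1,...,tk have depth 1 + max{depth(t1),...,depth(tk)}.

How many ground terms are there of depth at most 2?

Let N_k count ground terms of depth at most k. Each non-constant term of depth ≤ k is some function symbol applied to depth-≤(k−1) arguments, giving N_k = 4 + N_{k-1} + N_{k-1}^2.
N_0 = 4
N_1 = 4 + 4 + 4^2 = 24
N_2 = 4 + 24 + 24^2 = 604

604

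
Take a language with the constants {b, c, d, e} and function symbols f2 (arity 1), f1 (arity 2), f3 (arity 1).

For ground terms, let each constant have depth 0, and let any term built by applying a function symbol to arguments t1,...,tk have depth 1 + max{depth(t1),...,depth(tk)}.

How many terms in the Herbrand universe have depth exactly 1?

24

Let N_k count ground terms of depth at most k. Each non-constant term of depth ≤ k is some function symbol applied to depth-≤(k−1) arguments, giving N_k = 4 + N_{k-1} + N_{k-1}^2 + N_{k-1}.
N_0 = 4
N_1 = 4 + 4 + 4^2 + 4 = 28
Terms of depth exactly 1: N_1 − N_0 = 28 − 4 = 24.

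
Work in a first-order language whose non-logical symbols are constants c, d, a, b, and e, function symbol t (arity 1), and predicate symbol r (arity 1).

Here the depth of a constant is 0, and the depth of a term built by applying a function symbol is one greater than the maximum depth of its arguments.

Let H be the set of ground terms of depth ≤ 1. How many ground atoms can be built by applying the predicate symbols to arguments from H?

10

First count ground terms of depth ≤ 1.
Let N_k count ground terms of depth at most k. Each non-constant term of depth ≤ k is some function symbol applied to depth-≤(k−1) arguments, giving N_k = 5 + N_{k-1}.
N_0 = 5
N_1 = 5 + 5 = 10
Explicitly: c, d, a, b, e, t(c), t(d), t(a), t(b), t(e).
So |H| = 10.
Each predicate of arity r yields |H|^r ground atoms (one per choice of an r-tuple from H):
  r: 10
Total ground atoms: 10.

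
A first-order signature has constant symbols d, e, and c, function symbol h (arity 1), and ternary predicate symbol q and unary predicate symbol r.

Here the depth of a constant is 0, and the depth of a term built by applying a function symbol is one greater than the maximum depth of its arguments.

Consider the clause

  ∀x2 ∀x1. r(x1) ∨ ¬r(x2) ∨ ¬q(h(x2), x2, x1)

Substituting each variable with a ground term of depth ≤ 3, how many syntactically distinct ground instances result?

Ground terms of depth ≤ 3:
  Let N_k count ground terms of depth at most k. Each non-constant term of depth ≤ k is some function symbol applied to depth-≤(k−1) arguments, giving N_k = 3 + N_{k-1}.
  N_0 = 3
  N_1 = 3 + 3 = 6
  N_2 = 3 + 6 = 9
  N_3 = 3 + 9 = 12
  Explicitly: d, e, c, h(d), h(e), h(c), h(h(d)), h(h(e)), h(h(c)), h(h(h(d))), h(h(h(e))), h(h(h(c))).
So there are 12 ground terms available for substitution.
The clause has 2 distinct variables (x2, x1), each appearing in the body. In the free term algebra distinct substitutions yield syntactically distinct ground instances.
Number of ground instances = 12^2 = 144.

144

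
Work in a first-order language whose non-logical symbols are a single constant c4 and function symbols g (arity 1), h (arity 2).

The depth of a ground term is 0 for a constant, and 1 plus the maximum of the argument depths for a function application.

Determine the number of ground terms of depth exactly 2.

Write N_k for the number of ground terms of depth ≤ k. A term of depth ≤ k is either a constant or a function symbol applied to arguments of depth ≤ k−1, so N_k = 1 + N_{k-1} + N_{k-1}^2.
N_0 = 1
N_1 = 1 + 1 + 1^2 = 3
N_2 = 1 + 3 + 3^2 = 13
Terms of depth exactly 2: N_2 − N_1 = 13 − 3 = 10.

10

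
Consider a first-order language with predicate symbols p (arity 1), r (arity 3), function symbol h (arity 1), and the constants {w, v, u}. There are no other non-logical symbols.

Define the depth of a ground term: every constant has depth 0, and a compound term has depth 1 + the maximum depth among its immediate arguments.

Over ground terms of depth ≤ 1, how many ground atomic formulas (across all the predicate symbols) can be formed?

First count ground terms of depth ≤ 1.
Let N_k count ground terms of depth at most k. Each non-constant term of depth ≤ k is some function symbol applied to depth-≤(k−1) arguments, giving N_k = 3 + N_{k-1}.
N_0 = 3
N_1 = 3 + 3 = 6
Explicitly: w, v, u, h(w), h(v), h(u).
So |H| = 6.
For each predicate symbol, the number of ground atoms is |H| raised to its arity; summing:
  p: 6;  r: 6^3 = 216
Total ground atoms: 6 + 216 = 222.

222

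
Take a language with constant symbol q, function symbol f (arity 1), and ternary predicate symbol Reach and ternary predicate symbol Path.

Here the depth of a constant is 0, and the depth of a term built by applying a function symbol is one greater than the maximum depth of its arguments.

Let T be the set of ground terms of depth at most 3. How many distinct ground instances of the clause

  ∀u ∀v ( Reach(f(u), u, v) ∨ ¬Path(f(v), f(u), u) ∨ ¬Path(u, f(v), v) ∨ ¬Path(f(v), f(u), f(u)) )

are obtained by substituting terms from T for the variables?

Ground terms of depth ≤ 3:
  Let N_k = |{terms of depth ≤ k}|. Then N_0 = 1 and N_k = 1 + N_{k-1} for k ≥ 1 (one summand per function symbol, arity giving the exponent).
  N_0 = 1
  N_1 = 1 + 1 = 2
  N_2 = 1 + 2 = 3
  N_3 = 1 + 3 = 4
  Explicitly: q, f(q), f(f(q)), f(f(f(q))).
So there are 4 ground terms available for substitution.
The clause has 2 distinct variables (u, v), each appearing in the body. In the free term algebra distinct substitutions yield syntactically distinct ground instances.
Number of ground instances = 4^2 = 16.

16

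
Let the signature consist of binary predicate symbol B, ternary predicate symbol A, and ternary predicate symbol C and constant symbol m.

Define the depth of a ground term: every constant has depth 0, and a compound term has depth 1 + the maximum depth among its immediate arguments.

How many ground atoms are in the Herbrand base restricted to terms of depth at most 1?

First count ground terms of depth ≤ 1.
With no function symbols every ground term is a constant, so there is exactly 1 ground term at every depth bound.
N_0 = 1
N_1 = 1
Explicitly: m.
So |H| = 1.
A ground atom is a predicate applied to a tuple of terms from H, so the count is the sum over predicates of |H|^arity:
  B: 1^2 = 1;  A: 1^3 = 1;  C: 1^3 = 1
Total ground atoms: 1 + 1 + 1 = 3.

3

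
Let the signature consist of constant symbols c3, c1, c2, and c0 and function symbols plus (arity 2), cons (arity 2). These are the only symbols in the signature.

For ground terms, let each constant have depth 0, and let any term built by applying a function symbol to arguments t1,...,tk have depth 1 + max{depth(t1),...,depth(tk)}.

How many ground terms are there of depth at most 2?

Let N_k count ground terms of depth at most k. Each non-constant term of depth ≤ k is some function symbol applied to depth-≤(k−1) arguments, giving N_k = 4 + N_{k-1}^2 + N_{k-1}^2.
N_0 = 4
N_1 = 4 + 4^2 + 4^2 = 36
N_2 = 4 + 36^2 + 36^2 = 2596

2596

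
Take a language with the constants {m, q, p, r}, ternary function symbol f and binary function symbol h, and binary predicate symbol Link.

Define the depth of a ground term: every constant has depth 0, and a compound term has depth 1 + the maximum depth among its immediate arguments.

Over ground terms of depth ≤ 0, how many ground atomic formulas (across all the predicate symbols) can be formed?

16

First count ground terms of depth ≤ 0.
Let N_k count ground terms of depth at most k. Each non-constant term of depth ≤ k is some function symbol applied to depth-≤(k−1) arguments, giving N_k = 4 + N_{k-1}^3 + N_{k-1}^2.
N_0 = 4
So |H| = 4.
For each predicate symbol, the number of ground atoms is |H| raised to its arity; summing:
  Link: 4^2 = 16
Total ground atoms: 16.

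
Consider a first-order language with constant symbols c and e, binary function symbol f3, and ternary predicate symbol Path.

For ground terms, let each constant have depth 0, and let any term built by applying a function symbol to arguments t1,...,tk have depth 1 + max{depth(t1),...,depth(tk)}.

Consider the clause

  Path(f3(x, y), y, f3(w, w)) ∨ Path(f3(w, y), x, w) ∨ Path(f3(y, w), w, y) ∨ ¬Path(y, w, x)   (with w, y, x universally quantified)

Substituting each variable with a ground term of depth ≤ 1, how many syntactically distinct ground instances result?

Ground terms of depth ≤ 1:
  Count level by level. With function symbols f3/2, the terms of depth ≤ k are the 2 constants together with each function applied to depth-≤(k−1) tuples, so N_k = 2 + N_{k-1}^2.
  N_0 = 2
  N_1 = 2 + 2^2 = 6
So there are 6 ground terms available for substitution.
There are 3 variables to instantiate (w, y, x), each occurring in at least one literal, so different choices give different ground instances.
Number of ground instances = 6^3 = 216.

216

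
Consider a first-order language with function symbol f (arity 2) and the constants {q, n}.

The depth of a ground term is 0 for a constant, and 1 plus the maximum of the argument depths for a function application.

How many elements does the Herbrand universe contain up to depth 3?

1446

If N_k denotes the number of depth-≤k ground terms, the 2 constants give N_0 = 2, and each function symbol of arity r contributes N_{k-1}^r new terms at level k: N_k = 2 + N_{k-1}^2.
N_0 = 2
N_1 = 2 + 2^2 = 6
N_2 = 2 + 6^2 = 38
N_3 = 2 + 38^2 = 1446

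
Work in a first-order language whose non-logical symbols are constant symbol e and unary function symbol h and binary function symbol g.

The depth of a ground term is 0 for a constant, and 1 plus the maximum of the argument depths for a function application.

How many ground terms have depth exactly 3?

Let N_k = |{terms of depth ≤ k}|. Then N_0 = 1 and N_k = 1 + N_{k-1} + N_{k-1}^2 for k ≥ 1 (one summand per function symbol, arity giving the exponent).
N_0 = 1
N_1 = 1 + 1 + 1^2 = 3
N_2 = 1 + 3 + 3^2 = 13
N_3 = 1 + 13 + 13^2 = 183
Terms of depth exactly 3: N_3 − N_2 = 183 − 13 = 170.

170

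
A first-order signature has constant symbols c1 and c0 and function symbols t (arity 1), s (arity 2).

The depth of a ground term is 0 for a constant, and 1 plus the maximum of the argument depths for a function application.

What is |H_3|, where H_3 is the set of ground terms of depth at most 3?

Let N_k = |{terms of depth ≤ k}|. Then N_0 = 2 and N_k = 2 + N_{k-1} + N_{k-1}^2 for k ≥ 1 (one summand per function symbol, arity giving the exponent).
N_0 = 2
N_1 = 2 + 2 + 2^2 = 8
N_2 = 2 + 8 + 8^2 = 74
N_3 = 2 + 74 + 74^2 = 5552

5552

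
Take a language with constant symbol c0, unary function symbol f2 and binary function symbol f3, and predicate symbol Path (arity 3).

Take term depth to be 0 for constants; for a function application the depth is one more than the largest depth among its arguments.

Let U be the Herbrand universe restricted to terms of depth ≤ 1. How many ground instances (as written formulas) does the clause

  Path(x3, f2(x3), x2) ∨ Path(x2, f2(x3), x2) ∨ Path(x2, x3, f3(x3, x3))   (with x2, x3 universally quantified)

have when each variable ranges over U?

Ground terms of depth ≤ 1:
  If N_k denotes the number of depth-≤k ground terms, the 1 constant gives N_0 = 1, and each function symbol of arity r contributes N_{k-1}^r new terms at level k: N_k = 1 + N_{k-1} + N_{k-1}^2.
  N_0 = 1
  N_1 = 1 + 1 + 1^2 = 3
So there are 3 ground terms available for substitution.
The body mentions every one of the 2 quantified variables; since ground terms form a free algebra, no two substitutions collapse to the same formula.
Number of ground instances = 3^2 = 9.

9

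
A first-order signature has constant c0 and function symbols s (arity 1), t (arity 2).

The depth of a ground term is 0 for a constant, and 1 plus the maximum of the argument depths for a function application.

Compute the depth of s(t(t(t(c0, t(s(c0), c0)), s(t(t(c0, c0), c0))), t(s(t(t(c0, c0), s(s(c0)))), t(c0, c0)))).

depth(s(c0)) = 1 + depth(c0) = 1 + 0 = 1
depth(t(s(c0), c0)) = 1 + max(1, 0) = 2
depth(t(c0, t(s(c0), c0))) = 1 + max(0, 2) = 3
depth(t(c0, c0)) = 1 + max(0, 0) = 1
depth(t(t(c0, c0), c0)) = 1 + max(1, 0) = 2
depth(s(t(t(c0, c0), c0))) = 1 + depth(t(t(c0, c0), c0)) = 1 + 2 = 3
depth(t(t(c0, t(s(c0), c0)), s(t(t(c0, c0), c0)))) = 1 + max(3, 3) = 4
depth(s(s(c0))) = 1 + depth(s(c0)) = 1 + 1 = 2
depth(t(t(c0, c0), s(s(c0)))) = 1 + max(1, 2) = 3
depth(s(t(t(c0, c0), s(s(c0))))) = 1 + depth(t(t(c0, c0), s(s(c0)))) = 1 + 3 = 4
depth(t(s(t(t(c0, c0), s(s(c0)))), t(c0, c0))) = 1 + max(4, 1) = 5
depth(t(t(t(c0, t(s(c0), c0)), s(t(t(c0, c0), c0))), t(s(t(t(c0, c0), s(s(c0)))), t(c0, c0)))) = 1 + max(4, 5) = 6
depth(s(t(t(t(c0, t(s(c0), c0)), s(t(t(c0, c0), c0))), t(s(t(t(c0, c0), s(s(c0)))), t(c0, c0))))) = 1 + depth(t(t(t(c0, t(s(c0), c0)), s(t(t(c0, c0), c0))), t(s(t(t(c0, c0), s(s(c0)))), t(c0, c0)))) = 1 + 6 = 7

7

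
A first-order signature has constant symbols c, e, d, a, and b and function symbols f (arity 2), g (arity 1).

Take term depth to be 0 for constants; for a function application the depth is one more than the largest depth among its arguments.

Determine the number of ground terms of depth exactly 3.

Count level by level. With function symbols f/2, g/1, the terms of depth ≤ k are the 5 constants together with each function applied to depth-≤(k−1) tuples, so N_k = 5 + N_{k-1}^2 + N_{k-1}.
N_0 = 5
N_1 = 5 + 5^2 + 5 = 35
N_2 = 5 + 35^2 + 35 = 1265
N_3 = 5 + 1265^2 + 1265 = 1601495
Terms of depth exactly 3: N_3 − N_2 = 1601495 − 1265 = 1600230.

1600230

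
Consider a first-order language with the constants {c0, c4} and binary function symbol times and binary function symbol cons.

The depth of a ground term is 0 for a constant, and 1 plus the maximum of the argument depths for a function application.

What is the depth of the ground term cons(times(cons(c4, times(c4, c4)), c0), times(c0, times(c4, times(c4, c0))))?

4

depth(times(c4, c4)) = 1 + max(0, 0) = 1
depth(cons(c4, times(c4, c4))) = 1 + max(0, 1) = 2
depth(times(cons(c4, times(c4, c4)), c0)) = 1 + max(2, 0) = 3
depth(times(c4, c0)) = 1 + max(0, 0) = 1
depth(times(c4, times(c4, c0))) = 1 + max(0, 1) = 2
depth(times(c0, times(c4, times(c4, c0)))) = 1 + max(0, 2) = 3
depth(cons(times(cons(c4, times(c4, c4)), c0), times(c0, times(c4, times(c4, c0))))) = 1 + max(3, 3) = 4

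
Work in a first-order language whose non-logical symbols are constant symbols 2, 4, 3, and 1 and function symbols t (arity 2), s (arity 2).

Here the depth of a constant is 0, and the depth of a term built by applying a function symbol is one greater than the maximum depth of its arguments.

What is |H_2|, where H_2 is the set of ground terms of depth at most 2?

2596

If N_k denotes the number of depth-≤k ground terms, the 4 constants give N_0 = 4, and each function symbol of arity r contributes N_{k-1}^r new terms at level k: N_k = 4 + N_{k-1}^2 + N_{k-1}^2.
N_0 = 4
N_1 = 4 + 4^2 + 4^2 = 36
N_2 = 4 + 36^2 + 36^2 = 2596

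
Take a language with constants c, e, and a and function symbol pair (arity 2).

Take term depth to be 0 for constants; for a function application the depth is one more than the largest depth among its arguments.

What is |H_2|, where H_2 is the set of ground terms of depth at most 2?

147

Count level by level. With function symbols pair/2, the terms of depth ≤ k are the 3 constants together with each function applied to depth-≤(k−1) tuples, so N_k = 3 + N_{k-1}^2.
N_0 = 3
N_1 = 3 + 3^2 = 12
N_2 = 3 + 12^2 = 147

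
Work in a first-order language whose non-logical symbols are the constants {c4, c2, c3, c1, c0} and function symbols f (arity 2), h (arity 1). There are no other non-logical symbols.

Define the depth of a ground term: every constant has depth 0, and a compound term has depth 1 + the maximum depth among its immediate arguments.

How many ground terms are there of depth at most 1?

Write N_k for the number of ground terms of depth ≤ k. A term of depth ≤ k is either a constant or a function symbol applied to arguments of depth ≤ k−1, so N_k = 5 + N_{k-1}^2 + N_{k-1}.
N_0 = 5
N_1 = 5 + 5^2 + 5 = 35

35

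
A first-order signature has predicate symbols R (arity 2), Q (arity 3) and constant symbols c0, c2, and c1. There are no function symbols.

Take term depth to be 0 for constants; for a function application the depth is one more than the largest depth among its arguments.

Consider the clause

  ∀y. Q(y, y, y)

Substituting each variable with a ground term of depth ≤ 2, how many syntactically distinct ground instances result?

Ground terms of depth ≤ 2:
  With no function symbols every ground term is a constant, so there are exactly 3 ground terms at every depth bound.
  N_0 = 3
  N_1 = 3
  N_2 = 3
  Explicitly: c0, c2, c1.
So there are 3 ground terms available for substitution.
The variable y ranges independently over the available ground terms, and distinct assignments produce distinct instances.
Number of ground instances = 3.

3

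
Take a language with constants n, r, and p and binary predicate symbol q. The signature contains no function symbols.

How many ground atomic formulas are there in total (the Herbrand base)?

With no function symbols, the Herbrand universe is just the 3 constants.
Ground atoms per predicate: q: 3^2 = 9.
Herbrand base size = 9 = 9.

9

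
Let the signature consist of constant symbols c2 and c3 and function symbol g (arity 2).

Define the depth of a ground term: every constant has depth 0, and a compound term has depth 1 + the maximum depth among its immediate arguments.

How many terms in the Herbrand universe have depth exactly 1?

4

Let N_k = |{terms of depth ≤ k}|. Then N_0 = 2 and N_k = 2 + N_{k-1}^2 for k ≥ 1 (one summand per function symbol, arity giving the exponent).
N_0 = 2
N_1 = 2 + 2^2 = 6
Terms of depth exactly 1: N_1 − N_0 = 6 − 2 = 4.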